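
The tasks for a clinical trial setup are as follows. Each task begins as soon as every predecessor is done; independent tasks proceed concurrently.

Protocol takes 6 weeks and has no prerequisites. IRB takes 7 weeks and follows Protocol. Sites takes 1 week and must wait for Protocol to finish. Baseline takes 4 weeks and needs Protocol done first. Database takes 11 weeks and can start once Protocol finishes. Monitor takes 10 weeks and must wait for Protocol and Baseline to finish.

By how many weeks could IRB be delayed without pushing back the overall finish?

7

Critical path: Protocol→Baseline→Monitor = 6+4+10 = 20, so the finish is 20 weeks.
Longest path through IRB: 13 weeks (earliest finish 13, latest finish 20).
Slack of IRB = 13 − 6 = 7 weeks.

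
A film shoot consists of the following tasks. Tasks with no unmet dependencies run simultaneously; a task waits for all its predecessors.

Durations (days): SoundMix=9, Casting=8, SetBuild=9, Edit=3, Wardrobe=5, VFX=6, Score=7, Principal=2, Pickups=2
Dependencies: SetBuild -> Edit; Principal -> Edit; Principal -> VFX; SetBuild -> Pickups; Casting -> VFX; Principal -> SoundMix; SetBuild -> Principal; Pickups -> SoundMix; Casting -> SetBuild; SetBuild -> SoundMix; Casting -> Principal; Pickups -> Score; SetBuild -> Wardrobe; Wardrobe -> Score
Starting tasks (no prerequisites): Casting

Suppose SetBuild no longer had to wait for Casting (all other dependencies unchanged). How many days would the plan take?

21

With the dependency in place, Casting→SetBuild→Wardrobe→Score = 8+9+5+7 = 29 sets the finish at 29 days.
Without Casting→SetBuild, SetBuild's earliest start moves from 8 to 0.
The longest chain is now SetBuild→Wardrobe→Score = 9+5+7 = 21, so the plan takes 21 days.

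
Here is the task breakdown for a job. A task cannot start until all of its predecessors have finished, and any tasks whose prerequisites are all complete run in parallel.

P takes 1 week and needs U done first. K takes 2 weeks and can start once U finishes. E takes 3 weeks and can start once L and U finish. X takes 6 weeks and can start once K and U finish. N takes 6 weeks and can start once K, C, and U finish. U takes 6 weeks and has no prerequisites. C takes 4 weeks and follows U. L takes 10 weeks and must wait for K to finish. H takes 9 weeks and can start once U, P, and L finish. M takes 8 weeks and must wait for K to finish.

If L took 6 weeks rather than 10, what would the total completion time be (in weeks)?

23

Critical path before the change: U→K→L→H = 6+2+10+9 = 27 giving 27 weeks.
L lies on that path, so at 6 weeks the path becomes 23 weeks.
The critical path is still U→K→L→H; finish is now 23 weeks.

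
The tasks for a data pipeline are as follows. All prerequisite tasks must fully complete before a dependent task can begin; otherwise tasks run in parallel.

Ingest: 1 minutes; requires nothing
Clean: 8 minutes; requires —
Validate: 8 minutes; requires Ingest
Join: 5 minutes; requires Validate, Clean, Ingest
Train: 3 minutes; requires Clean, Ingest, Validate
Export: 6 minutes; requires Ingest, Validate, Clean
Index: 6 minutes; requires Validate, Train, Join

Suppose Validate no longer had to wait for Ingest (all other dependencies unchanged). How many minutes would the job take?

19

Before: longest chain Ingest→Validate→Join→Index = 1+8+5+6 = 20, finish 20.
Without Ingest→Validate, Validate's earliest start moves from 1 to 0.
After: Clean→Join→Index = 8+5+6 = 19 → 19 minutes.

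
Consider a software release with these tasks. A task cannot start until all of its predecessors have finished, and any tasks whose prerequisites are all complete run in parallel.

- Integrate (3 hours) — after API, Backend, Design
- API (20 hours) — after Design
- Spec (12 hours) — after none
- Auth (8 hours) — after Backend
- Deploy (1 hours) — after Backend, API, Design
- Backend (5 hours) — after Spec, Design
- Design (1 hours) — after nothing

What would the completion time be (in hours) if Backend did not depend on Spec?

Original critical path: Spec→Backend→Auth = 12+5+8 = 25 ⇒ 25 hours.
Without Spec→Backend, Backend's earliest start moves from 12 to 1.
The longest chain is now Design→API→Integrate = 1+20+3 = 24, so the software release takes 24 hours.

24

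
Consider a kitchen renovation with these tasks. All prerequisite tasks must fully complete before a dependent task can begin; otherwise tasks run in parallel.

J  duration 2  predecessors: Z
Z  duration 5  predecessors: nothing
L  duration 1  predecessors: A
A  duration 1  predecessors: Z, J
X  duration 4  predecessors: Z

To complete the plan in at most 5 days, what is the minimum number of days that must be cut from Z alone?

Current finish: 9 days; target: 5.
Z is on every critical path, so each day cut from Z cuts the finish by one (this holds down to a finish of 5).
Need 9 − 5 = 4 days off Z → Z becomes 1 day, finish becomes 5.

4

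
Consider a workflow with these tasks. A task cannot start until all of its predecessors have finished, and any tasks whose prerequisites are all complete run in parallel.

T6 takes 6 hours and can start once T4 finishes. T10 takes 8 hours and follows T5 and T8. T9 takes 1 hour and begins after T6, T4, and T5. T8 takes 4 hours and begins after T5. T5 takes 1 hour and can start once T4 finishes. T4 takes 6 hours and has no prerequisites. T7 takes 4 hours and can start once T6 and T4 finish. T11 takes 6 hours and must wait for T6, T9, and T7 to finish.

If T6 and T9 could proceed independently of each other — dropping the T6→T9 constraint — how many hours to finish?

Original critical path: T4→T6→T7→T11 = 6+6+4+6 = 22 ⇒ 22 hours.
Without T6→T9, T9's earliest start moves from 12 to 7.
New critical path: T4→T6→T7→T11 = 6+6+4+6 = 22 ⇒ 22 hours.

22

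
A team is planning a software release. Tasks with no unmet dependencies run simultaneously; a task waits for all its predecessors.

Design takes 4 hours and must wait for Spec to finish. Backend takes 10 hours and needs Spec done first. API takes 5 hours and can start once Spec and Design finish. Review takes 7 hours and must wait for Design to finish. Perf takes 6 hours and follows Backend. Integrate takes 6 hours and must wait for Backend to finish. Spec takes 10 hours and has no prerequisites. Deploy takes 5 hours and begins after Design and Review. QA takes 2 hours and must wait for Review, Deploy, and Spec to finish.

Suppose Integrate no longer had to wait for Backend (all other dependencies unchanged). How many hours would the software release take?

28

Before: longest chain Spec→Design→Review→Deploy→QA = 10+4+7+5+2 = 28, finish 28.
Without Backend→Integrate, Integrate's earliest start moves from 20 to 0.
The longest chain is now Spec→Design→Review→Deploy→QA = 10+4+7+5+2 = 28, so the software release takes 28 hours.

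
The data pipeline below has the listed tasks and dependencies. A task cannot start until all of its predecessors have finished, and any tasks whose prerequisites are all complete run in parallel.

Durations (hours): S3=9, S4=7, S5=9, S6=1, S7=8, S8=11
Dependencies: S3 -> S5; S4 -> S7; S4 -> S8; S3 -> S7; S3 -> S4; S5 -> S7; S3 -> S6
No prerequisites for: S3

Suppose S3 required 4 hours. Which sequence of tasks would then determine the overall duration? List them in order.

S3, S4, S8

Actual critical path: S3→S4→S8 = 9+7+11 = 27 ⇒ 27 hours.
S3 is on the critical path; changing it to 4 makes that path 22 hours.
That remains the longest chain; total 22 hours.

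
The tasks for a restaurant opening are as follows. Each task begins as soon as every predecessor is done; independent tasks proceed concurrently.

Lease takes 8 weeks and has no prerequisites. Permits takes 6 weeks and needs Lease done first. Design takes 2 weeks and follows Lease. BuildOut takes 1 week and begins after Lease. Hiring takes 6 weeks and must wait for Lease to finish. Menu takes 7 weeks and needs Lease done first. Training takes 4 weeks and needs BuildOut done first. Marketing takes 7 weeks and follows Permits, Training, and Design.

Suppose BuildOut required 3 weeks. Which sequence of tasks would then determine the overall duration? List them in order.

Lease, BuildOut, Training, Marketing

The binding path is Lease→Permits→Marketing = 8+6+7 = 21; finish at 21 weeks.
The longest path through BuildOut is only 20 weeks, so BuildOut has float 1.
New critical path: Lease→BuildOut→Training→Marketing = 8+3+4+7 = 22 ⇒ 22 weeks.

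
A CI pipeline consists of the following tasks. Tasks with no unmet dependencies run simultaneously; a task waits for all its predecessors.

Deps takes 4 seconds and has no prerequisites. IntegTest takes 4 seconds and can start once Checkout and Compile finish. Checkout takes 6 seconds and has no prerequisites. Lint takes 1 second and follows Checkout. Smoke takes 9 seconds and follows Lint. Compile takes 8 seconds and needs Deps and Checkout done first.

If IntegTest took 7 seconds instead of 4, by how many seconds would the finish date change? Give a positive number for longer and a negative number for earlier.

Actual critical path: Checkout→Compile→IntegTest = 6+8+4 = 18 ⇒ 18 seconds.
IntegTest lies on that path, so at 7 seconds the path becomes 21 seconds.
No other chain overtakes it, so the finish is 21 seconds.
Change in finish: 21 − 18 = +3 seconds.

3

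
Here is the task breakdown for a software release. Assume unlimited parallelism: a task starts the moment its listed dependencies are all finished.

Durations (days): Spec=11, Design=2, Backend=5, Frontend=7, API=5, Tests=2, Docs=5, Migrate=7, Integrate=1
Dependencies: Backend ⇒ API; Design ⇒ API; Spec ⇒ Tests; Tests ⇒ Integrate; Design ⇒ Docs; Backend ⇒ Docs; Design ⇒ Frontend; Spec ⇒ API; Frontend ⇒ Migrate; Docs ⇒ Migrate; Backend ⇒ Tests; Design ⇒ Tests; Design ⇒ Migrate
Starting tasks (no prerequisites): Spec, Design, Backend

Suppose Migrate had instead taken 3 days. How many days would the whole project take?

16

As given, the longest chain is Backend→Docs→Migrate = 5+5+7 = 17, so the finish is 17 days.
Migrate lies on that path, so at 3 days the path becomes 13 days.
The binding chain switches to Spec→API = 11+5 = 16; finish 16 days.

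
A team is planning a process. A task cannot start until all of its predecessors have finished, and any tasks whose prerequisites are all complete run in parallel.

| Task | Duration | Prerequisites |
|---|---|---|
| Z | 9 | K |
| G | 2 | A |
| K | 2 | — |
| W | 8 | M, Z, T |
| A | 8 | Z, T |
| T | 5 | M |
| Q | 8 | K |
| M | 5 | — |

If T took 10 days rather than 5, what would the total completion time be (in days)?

25

Baseline: K→Z→A→G = 2+9+8+2 = 21 → 21 days.
T has 1 day of float (longest path through it is 20).
The binding chain switches to M→T→A→G = 5+10+8+2 = 25; finish 25 days.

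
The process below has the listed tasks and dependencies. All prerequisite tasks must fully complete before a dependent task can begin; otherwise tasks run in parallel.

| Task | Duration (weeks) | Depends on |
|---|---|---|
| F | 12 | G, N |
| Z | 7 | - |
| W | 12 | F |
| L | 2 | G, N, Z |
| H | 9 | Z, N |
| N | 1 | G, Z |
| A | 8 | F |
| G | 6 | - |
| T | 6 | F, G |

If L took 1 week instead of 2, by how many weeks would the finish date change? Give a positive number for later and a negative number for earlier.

0

Actual critical path: Z→N→F→W = 7+1+12+12 = 32 ⇒ 32 weeks.
The longest path through L is only 10 weeks, so L has float 22.
That remains the longest chain; total 32 weeks.
Change in finish: 32 − 32 = +0 weeks.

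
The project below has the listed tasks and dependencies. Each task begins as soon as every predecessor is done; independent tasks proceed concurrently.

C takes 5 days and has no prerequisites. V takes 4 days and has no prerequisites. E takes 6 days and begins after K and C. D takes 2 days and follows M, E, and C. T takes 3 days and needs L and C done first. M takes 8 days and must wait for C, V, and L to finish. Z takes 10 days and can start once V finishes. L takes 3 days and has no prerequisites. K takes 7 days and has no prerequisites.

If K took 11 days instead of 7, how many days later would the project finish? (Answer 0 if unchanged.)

The binding path is K→E→D = 7+6+2 = 15; finish at 15 days.
K is on the critical path; changing it to 11 makes that path 19 days.
The critical path is still K→E→D; finish is now 19 days.
Change in finish: 19 − 15 = +4 days.

4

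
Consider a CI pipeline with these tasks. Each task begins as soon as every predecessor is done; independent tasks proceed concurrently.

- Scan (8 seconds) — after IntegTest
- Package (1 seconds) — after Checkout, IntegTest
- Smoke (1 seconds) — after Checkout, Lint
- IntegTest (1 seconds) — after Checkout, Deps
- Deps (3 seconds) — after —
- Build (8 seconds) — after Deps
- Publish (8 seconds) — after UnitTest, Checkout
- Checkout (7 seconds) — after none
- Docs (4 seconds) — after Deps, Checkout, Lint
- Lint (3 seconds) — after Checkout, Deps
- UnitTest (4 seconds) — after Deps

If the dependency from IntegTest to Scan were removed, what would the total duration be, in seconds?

With the dependency in place, Checkout→IntegTest→Scan = 7+1+8 = 16 sets the finish at 16 seconds.
Without IntegTest→Scan, Scan's earliest start moves from 8 to 0.
The longest chain is now Checkout→Publish = 7+8 = 15, so the CI pipeline takes 15 seconds.

15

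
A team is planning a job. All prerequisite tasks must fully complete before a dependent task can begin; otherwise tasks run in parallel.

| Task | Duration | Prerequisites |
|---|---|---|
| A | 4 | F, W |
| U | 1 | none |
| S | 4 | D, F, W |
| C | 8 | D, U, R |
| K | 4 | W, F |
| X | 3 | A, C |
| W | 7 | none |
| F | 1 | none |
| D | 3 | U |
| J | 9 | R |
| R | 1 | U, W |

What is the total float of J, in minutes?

W→R→C→X = 7+1+8+3 = 19 sets the makespan at 19 minutes.
Longest path through J: 17 minutes (earliest finish 17, latest finish 19).
So J can slip 19 − 17 = 2 minutes.

2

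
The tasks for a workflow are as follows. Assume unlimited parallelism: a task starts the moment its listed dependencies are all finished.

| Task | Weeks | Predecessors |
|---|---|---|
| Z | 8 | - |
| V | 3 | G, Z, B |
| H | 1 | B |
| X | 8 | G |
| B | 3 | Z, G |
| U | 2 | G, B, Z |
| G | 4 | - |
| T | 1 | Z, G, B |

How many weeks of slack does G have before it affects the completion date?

Z→B→V = 8+3+3 = 14 sets the makespan at 14 weeks.
The longest chain containing G totals 12 weeks.
Float = 14 − 12 = 2.

2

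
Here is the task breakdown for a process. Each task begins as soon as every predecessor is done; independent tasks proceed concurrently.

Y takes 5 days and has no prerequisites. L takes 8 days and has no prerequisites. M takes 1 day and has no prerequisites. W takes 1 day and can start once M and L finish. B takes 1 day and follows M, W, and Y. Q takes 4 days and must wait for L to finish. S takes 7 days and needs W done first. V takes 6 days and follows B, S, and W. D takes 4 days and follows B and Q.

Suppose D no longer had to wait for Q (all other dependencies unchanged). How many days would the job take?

With the dependency in place, L→W→S→V = 8+1+7+6 = 22 sets the finish at 22 days.
Without Q→D, D's earliest start moves from 12 to 10.
New critical path: L→W→S→V = 8+1+7+6 = 22 ⇒ 22 days.

22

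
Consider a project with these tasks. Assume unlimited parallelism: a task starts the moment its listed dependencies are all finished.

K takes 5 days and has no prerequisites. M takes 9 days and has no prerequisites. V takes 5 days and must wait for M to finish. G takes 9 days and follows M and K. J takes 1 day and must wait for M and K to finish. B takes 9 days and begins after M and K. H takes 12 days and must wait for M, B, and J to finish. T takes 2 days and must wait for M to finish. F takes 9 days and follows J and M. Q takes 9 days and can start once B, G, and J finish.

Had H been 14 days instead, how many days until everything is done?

32

The binding path is M→B→H = 9+9+12 = 30; finish at 30 days.
H lies on that path, so at 14 days the path becomes 32 days.
The critical path is still M→B→H; finish is now 32 days.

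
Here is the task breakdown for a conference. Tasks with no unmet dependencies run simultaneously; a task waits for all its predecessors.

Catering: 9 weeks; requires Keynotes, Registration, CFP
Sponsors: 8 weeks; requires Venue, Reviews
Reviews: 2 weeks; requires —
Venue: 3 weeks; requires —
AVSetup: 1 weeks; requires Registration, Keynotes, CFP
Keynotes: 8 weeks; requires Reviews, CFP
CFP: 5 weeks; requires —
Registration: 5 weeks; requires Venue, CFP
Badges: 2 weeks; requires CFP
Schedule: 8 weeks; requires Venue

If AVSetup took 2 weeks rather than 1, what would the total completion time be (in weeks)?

22

Actual critical path: CFP→Keynotes→Catering = 5+8+9 = 22 ⇒ 22 weeks.
The longest path through AVSetup is only 14 weeks, so AVSetup has float 8.
That remains the longest chain; total 22 weeks.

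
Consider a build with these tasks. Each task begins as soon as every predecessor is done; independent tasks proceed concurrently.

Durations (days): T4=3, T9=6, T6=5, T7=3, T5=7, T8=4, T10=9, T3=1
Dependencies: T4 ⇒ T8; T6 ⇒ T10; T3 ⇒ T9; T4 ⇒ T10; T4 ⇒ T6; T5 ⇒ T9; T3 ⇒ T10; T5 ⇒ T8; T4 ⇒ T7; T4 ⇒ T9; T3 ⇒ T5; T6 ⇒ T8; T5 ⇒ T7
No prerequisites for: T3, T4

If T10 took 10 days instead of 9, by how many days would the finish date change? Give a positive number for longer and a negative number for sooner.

1

As given, the longest chain is T4→T6→T10 = 3+5+9 = 17, so the finish is 17 days.
Since T10 is critical, the +1 change carries straight to that chain (now 18 days).
That remains the longest chain; total 18 days.
Change in finish: 18 − 17 = +1 days.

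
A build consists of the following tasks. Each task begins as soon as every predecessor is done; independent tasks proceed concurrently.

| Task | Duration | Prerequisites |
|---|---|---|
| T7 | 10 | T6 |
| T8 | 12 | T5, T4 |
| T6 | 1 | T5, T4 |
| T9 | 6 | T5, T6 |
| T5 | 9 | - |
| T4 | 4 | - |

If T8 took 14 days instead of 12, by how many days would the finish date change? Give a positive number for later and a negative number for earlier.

As given, the longest chain is T5→T8 = 9+12 = 21, so the finish is 21 days.
T8 is on the critical path; changing it to 14 makes that path 23 days.
The critical path is still T5→T8; finish is now 23 days.
Change in finish: 23 − 21 = +2 days.

2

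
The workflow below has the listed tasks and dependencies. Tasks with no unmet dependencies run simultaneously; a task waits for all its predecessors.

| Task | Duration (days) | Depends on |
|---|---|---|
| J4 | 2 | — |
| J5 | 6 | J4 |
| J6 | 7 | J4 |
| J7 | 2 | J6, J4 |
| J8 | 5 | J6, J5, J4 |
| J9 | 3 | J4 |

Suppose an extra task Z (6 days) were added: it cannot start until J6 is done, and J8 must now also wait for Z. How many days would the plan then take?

Originally the plan takes 14 days.
With Z inserted, J8 now waits for max(J6, J5, J4, Z).
New critical path: J4→J6→Z→J8 = 2+7+6+5 = 20 ⇒ 20 days.

20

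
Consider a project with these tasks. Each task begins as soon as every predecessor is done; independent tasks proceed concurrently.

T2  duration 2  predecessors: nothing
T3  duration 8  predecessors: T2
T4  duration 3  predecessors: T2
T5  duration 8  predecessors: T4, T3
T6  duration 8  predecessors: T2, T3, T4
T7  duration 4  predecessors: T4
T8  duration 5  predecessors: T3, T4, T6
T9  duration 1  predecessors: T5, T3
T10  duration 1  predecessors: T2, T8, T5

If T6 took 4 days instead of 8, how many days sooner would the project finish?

4

Baseline: T2→T3→T6→T8→T10 = 2+8+8+5+1 = 24 → 24 days.
T6 is on the critical path; changing it to 4 makes that path 20 days.
That remains the longest chain; total 20 days.
Change in finish: 20 − 24 = -4 days.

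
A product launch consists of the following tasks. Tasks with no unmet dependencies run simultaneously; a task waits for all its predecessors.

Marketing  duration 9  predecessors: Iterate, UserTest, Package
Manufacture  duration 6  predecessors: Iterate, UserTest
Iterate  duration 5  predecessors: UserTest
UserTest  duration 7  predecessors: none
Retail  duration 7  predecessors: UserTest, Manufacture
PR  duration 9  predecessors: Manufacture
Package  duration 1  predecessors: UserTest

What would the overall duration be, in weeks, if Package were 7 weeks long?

Actual critical path: UserTest→Iterate→Manufacture→PR = 7+5+6+9 = 27 ⇒ 27 weeks.
Package is off the critical path — its longest chain is 17 weeks, giving 10 of slack.
That remains the longest chain; total 27 weeks.

27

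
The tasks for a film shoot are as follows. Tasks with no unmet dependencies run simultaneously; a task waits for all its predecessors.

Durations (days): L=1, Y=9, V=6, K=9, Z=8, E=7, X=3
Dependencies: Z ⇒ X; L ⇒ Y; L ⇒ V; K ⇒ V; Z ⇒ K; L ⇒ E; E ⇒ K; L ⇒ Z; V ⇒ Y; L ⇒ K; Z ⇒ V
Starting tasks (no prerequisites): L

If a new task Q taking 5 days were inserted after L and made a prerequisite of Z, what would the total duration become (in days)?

38

Originally the plan takes 33 days.
With Q inserted, Z now waits for max(L, Q).
New critical path: L→Q→Z→K→V→Y = 1+5+8+9+6+9 = 38 ⇒ 38 days.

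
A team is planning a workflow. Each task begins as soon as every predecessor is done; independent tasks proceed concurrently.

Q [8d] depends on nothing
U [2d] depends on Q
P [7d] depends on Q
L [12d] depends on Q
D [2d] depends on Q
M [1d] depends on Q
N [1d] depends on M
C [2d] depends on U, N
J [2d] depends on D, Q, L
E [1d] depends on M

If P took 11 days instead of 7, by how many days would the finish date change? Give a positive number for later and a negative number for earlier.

The binding path is Q→L→J = 8+12+2 = 22; finish at 22 days.
P is off the critical path — its longest chain is 15 days, giving 7 of slack.
No other chain overtakes it, so the finish is 22 days.
Change in finish: 22 − 22 = +0 days.

0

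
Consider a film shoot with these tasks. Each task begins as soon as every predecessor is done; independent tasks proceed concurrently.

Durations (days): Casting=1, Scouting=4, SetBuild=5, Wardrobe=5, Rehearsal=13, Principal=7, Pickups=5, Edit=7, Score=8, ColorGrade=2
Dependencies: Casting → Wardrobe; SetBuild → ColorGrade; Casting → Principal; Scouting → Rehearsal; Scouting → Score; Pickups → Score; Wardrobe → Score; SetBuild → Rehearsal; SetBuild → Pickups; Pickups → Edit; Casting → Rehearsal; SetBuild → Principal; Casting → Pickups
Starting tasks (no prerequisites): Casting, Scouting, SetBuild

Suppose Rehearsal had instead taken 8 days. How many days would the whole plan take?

18

Critical path before the change: SetBuild→Rehearsal = 5+13 = 18 giving 18 days.
Since Rehearsal is critical, the -5 change carries straight to that chain (now 13 days).
New critical path: SetBuild→Pickups→Score = 5+5+8 = 18 ⇒ 18 days.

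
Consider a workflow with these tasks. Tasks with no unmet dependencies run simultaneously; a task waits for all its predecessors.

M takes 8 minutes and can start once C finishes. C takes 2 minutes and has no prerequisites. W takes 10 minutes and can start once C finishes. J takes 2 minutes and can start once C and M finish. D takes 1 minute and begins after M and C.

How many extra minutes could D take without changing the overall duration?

C→M→J = 2+8+2 = 12 sets the makespan at 12 minutes.
D finishes as early as 11 and must finish by 12.
Float = 12 − 11 = 1.

1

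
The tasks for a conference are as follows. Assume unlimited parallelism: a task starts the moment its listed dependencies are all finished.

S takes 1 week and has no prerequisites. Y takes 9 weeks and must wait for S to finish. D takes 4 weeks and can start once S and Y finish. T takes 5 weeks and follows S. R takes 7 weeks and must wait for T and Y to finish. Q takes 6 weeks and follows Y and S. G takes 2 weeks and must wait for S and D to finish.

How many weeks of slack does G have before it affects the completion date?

Critical path: S→Y→R = 1+9+7 = 17, so the finish is 17 weeks.
G finishes as early as 16 and must finish by 17.
So G can slip 17 − 16 = 1 week.

1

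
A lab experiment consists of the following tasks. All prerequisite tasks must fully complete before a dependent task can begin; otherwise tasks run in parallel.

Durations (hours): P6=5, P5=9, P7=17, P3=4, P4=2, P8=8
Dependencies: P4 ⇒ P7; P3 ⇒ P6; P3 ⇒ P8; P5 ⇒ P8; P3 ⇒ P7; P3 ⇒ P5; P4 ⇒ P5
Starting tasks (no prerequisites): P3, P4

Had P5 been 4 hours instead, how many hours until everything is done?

Baseline: P3→P5→P8 = 4+9+8 = 21 → 21 hours.
Since P5 is critical, the -5 change carries straight to that chain (now 16 hours).
Now P3→P7 = 4+17 = 21 is longest, so the finish becomes 21 hours.

21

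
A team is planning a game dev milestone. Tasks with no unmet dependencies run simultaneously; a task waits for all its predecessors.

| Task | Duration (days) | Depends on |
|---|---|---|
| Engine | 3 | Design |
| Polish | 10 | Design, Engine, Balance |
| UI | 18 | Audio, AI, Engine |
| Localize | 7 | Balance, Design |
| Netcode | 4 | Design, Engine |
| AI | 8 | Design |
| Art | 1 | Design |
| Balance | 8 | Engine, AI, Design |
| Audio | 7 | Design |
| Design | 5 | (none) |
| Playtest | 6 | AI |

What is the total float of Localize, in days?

3

The longest chain is Design→AI→UI = 5+8+18 = 31; overall finish 31 days.
Localize finishes as early as 28 and must finish by 31.
So Localize can slip 31 − 28 = 3 days.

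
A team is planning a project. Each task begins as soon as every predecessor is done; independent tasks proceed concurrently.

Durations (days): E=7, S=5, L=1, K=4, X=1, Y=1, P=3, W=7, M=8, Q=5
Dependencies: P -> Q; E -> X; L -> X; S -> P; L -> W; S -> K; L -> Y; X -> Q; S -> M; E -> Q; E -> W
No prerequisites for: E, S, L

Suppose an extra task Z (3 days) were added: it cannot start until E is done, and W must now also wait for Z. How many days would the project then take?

17

Originally the project takes 14 days.
With Z inserted, W now waits for max(L, E, Z).
New critical path: E→Z→W = 7+3+7 = 17 ⇒ 17 days.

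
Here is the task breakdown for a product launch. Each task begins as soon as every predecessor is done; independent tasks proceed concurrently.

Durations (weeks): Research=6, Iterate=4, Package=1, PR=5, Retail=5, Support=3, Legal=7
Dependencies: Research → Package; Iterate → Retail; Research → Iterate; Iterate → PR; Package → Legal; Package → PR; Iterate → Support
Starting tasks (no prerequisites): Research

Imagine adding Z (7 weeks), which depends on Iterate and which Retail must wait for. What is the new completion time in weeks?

Originally the product launch takes 15 weeks.
With Z inserted, Retail now waits for max(Iterate, Z).
New critical path: Research→Iterate→Z→Retail = 6+4+7+5 = 22 ⇒ 22 weeks.

22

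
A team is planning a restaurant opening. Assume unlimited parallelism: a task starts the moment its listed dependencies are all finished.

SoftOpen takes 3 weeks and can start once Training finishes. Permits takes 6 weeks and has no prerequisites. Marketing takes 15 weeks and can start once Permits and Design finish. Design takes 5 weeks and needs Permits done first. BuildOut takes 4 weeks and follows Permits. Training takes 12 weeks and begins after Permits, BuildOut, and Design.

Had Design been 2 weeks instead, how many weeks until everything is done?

As given, the longest chain is Permits→Design→Training→SoftOpen = 6+5+12+3 = 26, so the finish is 26 weeks.
Since Design is critical, the -3 change carries straight to that chain (now 23 weeks).
Now Permits→BuildOut→Training→SoftOpen = 6+4+12+3 = 25 is longest, so the finish becomes 25 weeks.

25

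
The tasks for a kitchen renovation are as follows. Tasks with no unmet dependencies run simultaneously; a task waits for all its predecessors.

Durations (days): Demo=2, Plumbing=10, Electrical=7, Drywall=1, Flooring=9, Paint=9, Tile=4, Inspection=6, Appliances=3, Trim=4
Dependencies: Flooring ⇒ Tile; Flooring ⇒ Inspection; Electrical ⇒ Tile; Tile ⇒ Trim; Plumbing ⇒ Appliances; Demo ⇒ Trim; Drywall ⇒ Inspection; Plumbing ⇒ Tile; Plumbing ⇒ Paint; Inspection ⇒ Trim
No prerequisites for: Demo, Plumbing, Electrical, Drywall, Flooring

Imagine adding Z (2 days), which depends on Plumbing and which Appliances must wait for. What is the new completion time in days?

19

Originally the kitchen renovation takes 19 days.
With Z inserted, Appliances now waits for max(Plumbing, Z).
New critical path: Plumbing→Paint = 10+9 = 19 ⇒ 19 days.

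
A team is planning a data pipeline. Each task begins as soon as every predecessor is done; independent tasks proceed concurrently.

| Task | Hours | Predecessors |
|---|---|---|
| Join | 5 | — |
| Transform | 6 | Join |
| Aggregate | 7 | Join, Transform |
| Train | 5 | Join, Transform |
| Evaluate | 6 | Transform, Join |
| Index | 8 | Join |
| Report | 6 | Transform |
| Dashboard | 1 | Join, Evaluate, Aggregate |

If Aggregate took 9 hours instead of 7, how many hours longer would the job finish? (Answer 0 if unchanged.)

Critical path before the change: Join→Transform→Aggregate→Dashboard = 5+6+7+1 = 19 giving 19 hours.
Since Aggregate is critical, the +2 change carries straight to that chain (now 21 hours).
That remains the longest chain; total 21 hours.
Change in finish: 21 − 19 = +2 hours.

2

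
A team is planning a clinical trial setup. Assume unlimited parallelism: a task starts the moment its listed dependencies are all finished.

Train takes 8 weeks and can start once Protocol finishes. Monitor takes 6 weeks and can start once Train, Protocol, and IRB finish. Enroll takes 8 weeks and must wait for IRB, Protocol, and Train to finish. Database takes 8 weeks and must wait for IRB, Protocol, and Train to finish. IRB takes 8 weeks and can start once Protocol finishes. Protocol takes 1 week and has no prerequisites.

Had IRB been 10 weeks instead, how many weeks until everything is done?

Baseline: Protocol→IRB→Enroll = 1+8+8 = 17 → 17 weeks.
IRB is on the critical path; changing it to 10 makes that path 19 weeks.
That remains the longest chain; total 19 weeks.

19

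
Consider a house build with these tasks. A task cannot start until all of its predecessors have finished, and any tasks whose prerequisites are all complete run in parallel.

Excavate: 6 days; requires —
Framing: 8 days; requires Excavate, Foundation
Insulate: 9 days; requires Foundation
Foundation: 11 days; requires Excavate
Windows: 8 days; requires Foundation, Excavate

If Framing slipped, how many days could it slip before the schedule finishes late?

1

Excavate→Foundation→Insulate = 6+11+9 = 26 sets the makespan at 26 days.
The longest chain containing Framing totals 25 days.
Slack of Framing = 18 − 17 = 1 day.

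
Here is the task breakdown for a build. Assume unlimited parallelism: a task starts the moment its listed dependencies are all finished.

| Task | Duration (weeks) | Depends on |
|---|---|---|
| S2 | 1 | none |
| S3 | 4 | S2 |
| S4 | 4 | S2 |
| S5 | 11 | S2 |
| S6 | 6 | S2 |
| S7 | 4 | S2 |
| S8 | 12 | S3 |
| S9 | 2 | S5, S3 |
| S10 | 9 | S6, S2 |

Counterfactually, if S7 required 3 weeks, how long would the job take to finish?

Baseline: S2→S3→S8 = 1+4+12 = 17 → 17 weeks.
The longest path through S7 is only 5 weeks, so S7 has float 12.
The critical path is still S2→S3→S8; finish is now 17 weeks.

17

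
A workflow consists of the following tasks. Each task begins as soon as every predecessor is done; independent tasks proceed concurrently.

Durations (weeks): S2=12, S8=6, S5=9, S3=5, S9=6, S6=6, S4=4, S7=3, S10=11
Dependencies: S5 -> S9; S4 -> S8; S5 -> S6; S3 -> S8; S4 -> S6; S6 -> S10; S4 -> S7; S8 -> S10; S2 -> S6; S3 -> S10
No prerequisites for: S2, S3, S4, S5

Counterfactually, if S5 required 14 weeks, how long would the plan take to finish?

The binding path is S2→S6→S10 = 12+6+11 = 29; finish at 29 weeks.
S5 has 3 weeks of float (longest path through it is 26).
Now S5→S6→S10 = 14+6+11 = 31 is longest, so the finish becomes 31 weeks.

31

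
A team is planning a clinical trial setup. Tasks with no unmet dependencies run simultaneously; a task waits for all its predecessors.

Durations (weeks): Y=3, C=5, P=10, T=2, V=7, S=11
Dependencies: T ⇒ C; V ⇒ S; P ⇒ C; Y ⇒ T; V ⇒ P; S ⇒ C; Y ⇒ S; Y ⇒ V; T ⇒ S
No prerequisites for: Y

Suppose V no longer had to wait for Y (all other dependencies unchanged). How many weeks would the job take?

23

Original critical path: Y→V→S→C = 3+7+11+5 = 26 ⇒ 26 weeks.
Without Y→V, V's earliest start moves from 3 to 0.
After: V→S→C = 7+11+5 = 23 → 23 weeks.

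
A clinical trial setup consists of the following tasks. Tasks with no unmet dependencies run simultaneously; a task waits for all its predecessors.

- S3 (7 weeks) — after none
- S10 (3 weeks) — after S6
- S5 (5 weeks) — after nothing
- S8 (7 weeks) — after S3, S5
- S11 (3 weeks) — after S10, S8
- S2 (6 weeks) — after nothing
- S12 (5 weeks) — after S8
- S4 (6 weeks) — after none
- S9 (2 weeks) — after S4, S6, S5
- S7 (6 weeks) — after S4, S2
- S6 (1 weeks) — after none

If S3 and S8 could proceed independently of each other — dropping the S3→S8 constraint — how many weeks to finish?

17

Before: longest chain S3→S8→S12 = 7+7+5 = 19, finish 19.
Without S3→S8, S8's earliest start moves from 7 to 5.
New critical path: S5→S8→S12 = 5+7+5 = 17 ⇒ 17 weeks.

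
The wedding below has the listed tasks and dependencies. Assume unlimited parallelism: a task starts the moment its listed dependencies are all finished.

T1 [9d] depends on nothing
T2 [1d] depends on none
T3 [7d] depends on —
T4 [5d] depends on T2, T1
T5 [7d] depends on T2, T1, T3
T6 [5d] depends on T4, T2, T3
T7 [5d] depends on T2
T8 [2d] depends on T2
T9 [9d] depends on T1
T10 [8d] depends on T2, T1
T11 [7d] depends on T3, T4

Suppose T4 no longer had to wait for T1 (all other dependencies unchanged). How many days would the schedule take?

With the dependency in place, T1→T4→T11 = 9+5+7 = 21 sets the finish at 21 days.
Without T1→T4, T4's earliest start moves from 9 to 1.
The longest chain is now T1→T9 = 9+9 = 18, so the schedule takes 18 days.

18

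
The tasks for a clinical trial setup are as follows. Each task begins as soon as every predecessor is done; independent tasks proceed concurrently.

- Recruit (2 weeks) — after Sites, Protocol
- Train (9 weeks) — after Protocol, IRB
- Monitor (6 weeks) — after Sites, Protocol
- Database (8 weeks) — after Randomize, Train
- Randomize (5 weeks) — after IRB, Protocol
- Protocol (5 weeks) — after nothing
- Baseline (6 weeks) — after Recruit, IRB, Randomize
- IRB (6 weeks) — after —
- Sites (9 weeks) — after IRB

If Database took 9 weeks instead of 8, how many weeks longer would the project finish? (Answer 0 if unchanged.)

1

The binding path is IRB→Train→Database = 6+9+8 = 23; finish at 23 weeks.
Database is on the critical path; changing it to 9 makes that path 24 weeks.
No other chain overtakes it, so the finish is 24 weeks.
Change in finish: 24 − 23 = +1 weeks.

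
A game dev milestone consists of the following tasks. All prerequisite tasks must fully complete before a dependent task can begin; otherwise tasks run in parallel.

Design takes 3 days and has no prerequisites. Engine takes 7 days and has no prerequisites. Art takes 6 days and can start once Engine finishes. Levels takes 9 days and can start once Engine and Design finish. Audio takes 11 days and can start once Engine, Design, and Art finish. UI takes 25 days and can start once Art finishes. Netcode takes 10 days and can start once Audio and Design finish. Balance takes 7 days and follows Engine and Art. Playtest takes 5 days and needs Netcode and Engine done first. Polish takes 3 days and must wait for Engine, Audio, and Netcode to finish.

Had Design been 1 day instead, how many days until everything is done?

39

Actual critical path: Engine→Art→Audio→Netcode→Playtest = 7+6+11+10+5 = 39 ⇒ 39 days.
The longest path through Design is only 29 days, so Design has float 10.
That remains the longest chain; total 39 days.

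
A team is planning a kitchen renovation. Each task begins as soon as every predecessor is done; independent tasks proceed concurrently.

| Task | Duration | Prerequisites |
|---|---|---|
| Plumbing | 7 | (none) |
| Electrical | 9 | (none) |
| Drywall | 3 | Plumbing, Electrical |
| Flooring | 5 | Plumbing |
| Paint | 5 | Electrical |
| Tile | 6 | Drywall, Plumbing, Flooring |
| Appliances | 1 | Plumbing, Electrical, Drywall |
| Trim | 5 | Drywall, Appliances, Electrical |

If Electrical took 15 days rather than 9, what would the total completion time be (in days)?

Baseline: Electrical→Drywall→Tile = 9+3+6 = 18 → 18 days.
Since Electrical is critical, the +6 change carries straight to that chain (now 24 days).
That remains the longest chain; total 24 days.

24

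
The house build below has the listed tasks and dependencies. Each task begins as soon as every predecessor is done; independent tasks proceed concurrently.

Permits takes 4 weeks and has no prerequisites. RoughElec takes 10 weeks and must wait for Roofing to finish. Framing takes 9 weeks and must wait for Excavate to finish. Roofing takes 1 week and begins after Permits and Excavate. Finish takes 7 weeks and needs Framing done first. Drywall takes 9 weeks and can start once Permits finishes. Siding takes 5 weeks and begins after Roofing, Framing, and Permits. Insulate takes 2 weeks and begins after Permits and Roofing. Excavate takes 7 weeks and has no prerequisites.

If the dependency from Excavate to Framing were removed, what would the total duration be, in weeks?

Original critical path: Excavate→Framing→Finish = 7+9+7 = 23 ⇒ 23 weeks.
Without Excavate→Framing, Framing's earliest start moves from 7 to 0.
After: Excavate→Roofing→RoughElec = 7+1+10 = 18 → 18 weeks.

18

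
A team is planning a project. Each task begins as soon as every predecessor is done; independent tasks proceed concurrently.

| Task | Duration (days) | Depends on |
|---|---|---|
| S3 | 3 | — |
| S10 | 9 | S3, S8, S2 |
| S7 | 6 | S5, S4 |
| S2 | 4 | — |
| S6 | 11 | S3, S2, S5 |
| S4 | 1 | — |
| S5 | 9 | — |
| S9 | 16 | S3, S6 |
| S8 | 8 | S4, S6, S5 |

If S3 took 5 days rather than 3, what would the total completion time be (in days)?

The binding path is S5→S6→S8→S10 = 9+11+8+9 = 37; finish at 37 days.
S3 is off the critical path — its longest chain is 31 days, giving 6 of slack.
That remains the longest chain; total 37 days.

37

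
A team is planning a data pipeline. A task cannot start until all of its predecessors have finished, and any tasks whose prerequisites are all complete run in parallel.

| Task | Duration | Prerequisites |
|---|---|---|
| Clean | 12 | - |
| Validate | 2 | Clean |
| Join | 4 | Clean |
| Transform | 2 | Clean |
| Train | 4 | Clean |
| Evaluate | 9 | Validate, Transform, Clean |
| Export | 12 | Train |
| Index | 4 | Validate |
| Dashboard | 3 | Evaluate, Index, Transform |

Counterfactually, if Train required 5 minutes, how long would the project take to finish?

29

Baseline: Clean→Train→Export = 12+4+12 = 28 → 28 minutes.
Train is on the critical path; changing it to 5 makes that path 29 minutes.
That remains the longest chain; total 29 minutes.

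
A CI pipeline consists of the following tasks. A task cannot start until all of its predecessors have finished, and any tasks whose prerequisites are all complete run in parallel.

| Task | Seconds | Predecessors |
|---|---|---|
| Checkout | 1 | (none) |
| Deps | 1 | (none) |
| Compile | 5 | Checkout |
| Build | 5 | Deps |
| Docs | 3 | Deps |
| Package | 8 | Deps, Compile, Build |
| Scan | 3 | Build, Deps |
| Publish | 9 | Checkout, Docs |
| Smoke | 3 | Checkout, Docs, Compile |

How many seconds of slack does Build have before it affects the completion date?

Checkout→Compile→Package = 1+5+8 = 14 sets the makespan at 14 seconds.
The longest chain containing Build totals 14 seconds.
Float = 14 − 14 = 0.

0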